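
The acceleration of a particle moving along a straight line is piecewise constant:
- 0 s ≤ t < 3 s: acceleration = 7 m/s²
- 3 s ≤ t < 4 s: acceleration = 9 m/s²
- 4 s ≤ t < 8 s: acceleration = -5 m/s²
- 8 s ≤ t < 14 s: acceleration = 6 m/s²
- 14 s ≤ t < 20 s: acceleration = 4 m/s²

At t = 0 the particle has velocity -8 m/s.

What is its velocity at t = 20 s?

62 m/s

Δv equals the area under the a-t graph; then v = v₀ + Δv.
0–3 s: 7 × 3 = 21 m/s
3–4 s: 9 × 1 = 9 m/s
4–8 s: -5 × 4 = -20 m/s
8–14 s: 6 × 6 = 36 m/s
14–20 s: 4 × 6 = 24 m/s
Δv = 70 m/s, so v(20) = -8 + (70) = 62 m/s.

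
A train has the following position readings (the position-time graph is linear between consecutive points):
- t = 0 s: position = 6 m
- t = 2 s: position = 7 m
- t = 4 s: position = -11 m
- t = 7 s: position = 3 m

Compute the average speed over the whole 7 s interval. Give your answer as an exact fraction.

33/7 m/s

Average speed = (total path length)/(elapsed time); on a piecewise-linear x-t graph the path length is Σ|Δx|.
0–2 s: |Δx| = |7 − 6| = 1 m
2–4 s: |Δx| = |-11 − 7| = 18 m
4–7 s: |Δx| = |3 − -11| = 14 m
Total path = 33 m; average speed = 33/7 = 33/7 m/s.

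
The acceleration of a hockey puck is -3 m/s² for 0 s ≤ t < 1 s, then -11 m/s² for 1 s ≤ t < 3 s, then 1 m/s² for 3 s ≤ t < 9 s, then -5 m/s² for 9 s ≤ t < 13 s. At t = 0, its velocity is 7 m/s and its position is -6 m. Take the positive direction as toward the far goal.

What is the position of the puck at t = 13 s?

-192.5 m

On each constant-a segment, Δv = aΔt and Δx = v₀Δt + ½aΔt²; chain segment to segment.
0–1 s: v starts 7 m/s; Δx = 7·1 + ½·-3·1² = 5.5 m; v ends 4 m/s.
1–3 s: v starts 4 m/s; Δx = 4·2 + ½·-11·2² = -14 m; v ends -18 m/s.
3–9 s: v starts -18 m/s; Δx = -18·6 + ½·1·6² = -90 m; v ends -12 m/s.
9–13 s: v starts -12 m/s; Δx = -12·4 + ½·-5·4² = -88 m; v ends -32 m/s.
x(13) = -6 + Σ Δx = -192.5 m.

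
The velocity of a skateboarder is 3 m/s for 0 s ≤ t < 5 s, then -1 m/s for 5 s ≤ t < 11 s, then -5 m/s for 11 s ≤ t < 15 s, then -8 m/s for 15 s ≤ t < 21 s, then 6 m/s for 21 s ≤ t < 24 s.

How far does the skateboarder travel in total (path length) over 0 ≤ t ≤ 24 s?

107 m

Distance (not displacement) is the total path length: add the absolute areas under v-t.
0–5 s: |3| × 5 = 15 m
5–11 s: |-1| × 6 = 6 m
11–15 s: |-5| × 4 = 20 m
15–21 s: |-8| × 6 = 48 m
21–24 s: |6| × 3 = 18 m
Total distance = 107 m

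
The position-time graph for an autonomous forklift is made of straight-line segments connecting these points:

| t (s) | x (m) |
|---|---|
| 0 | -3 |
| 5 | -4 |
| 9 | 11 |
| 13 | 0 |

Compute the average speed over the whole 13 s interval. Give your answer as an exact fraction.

Average speed = (total path length)/(elapsed time); on a piecewise-linear x-t graph the path length is Σ|Δx|.
0–5 s: |Δx| = |-4 − -3| = 1 m
5–9 s: |Δx| = |11 − -4| = 15 m
9–13 s: |Δx| = |0 − 11| = 11 m
Total path = 27 m; average speed = 27/13 = 27/13 m/s.

27/13 m/s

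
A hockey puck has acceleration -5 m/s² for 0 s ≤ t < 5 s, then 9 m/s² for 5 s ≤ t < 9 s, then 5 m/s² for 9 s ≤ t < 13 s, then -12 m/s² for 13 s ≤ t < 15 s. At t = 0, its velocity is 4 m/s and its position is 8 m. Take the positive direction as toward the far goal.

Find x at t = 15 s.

99.5 m

On each constant-a segment, Δv = aΔt and Δx = v₀Δt + ½aΔt²; chain segment to segment.
0–5 s: v starts 4 m/s; Δx = 4·5 + ½·-5·5² = -42.5 m; v ends -21 m/s.
5–9 s: v starts -21 m/s; Δx = -21·4 + ½·9·4² = -12 m; v ends 15 m/s.
9–13 s: v starts 15 m/s; Δx = 15·4 + ½·5·4² = 100 m; v ends 35 m/s.
13–15 s: v starts 35 m/s; Δx = 35·2 + ½·-12·2² = 46 m; v ends 11 m/s.
x(15) = 8 + Σ Δx = 99.5 m.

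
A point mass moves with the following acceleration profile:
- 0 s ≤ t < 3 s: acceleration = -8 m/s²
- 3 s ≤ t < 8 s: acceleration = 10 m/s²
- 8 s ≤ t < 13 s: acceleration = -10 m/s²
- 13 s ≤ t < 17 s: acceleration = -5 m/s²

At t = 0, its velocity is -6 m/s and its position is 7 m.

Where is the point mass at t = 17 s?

-257 m

On each constant-a segment, Δv = aΔt and Δx = v₀Δt + ½aΔt²; chain segment to segment.
0–3 s: v starts -6 m/s; Δx = -6·3 + ½·-8·3² = -54 m; v ends -30 m/s.
3–8 s: v starts -30 m/s; Δx = -30·5 + ½·10·5² = -25 m; v ends 20 m/s.
8–13 s: v starts 20 m/s; Δx = 20·5 + ½·-10·5² = -25 m; v ends -30 m/s.
13–17 s: v starts -30 m/s; Δx = -30·4 + ½·-5·4² = -160 m; v ends -50 m/s.
x(17) = 7 + Σ Δx = -257 m.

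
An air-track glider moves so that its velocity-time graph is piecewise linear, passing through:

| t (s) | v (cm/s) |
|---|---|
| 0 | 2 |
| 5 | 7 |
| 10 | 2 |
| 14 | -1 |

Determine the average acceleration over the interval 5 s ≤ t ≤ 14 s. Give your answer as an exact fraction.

-8/9 cm/s²

Average acceleration = Δv/Δt = (-1 − 7)/(14 − 5) = -8/9 cm/s².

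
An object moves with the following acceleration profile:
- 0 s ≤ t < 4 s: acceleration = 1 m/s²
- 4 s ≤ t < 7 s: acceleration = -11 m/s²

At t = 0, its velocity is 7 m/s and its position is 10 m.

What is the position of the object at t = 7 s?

On each constant-a segment, Δv = aΔt and Δx = v₀Δt + ½aΔt²; chain segment to segment.
0–4 s: v starts 7 m/s; Δx = 7·4 + ½·1·4² = 36 m; v ends 11 m/s.
4–7 s: v starts 11 m/s; Δx = 11·3 + ½·-11·3² = -16.5 m; v ends -22 m/s.
x(7) = 10 + Σ Δx = 29.5 m.

29.5 m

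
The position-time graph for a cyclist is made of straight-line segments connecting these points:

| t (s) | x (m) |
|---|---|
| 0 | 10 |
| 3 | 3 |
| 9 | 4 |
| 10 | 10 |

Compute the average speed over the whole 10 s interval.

1.4 m/s

Average speed = (total path length)/(elapsed time); on a piecewise-linear x-t graph the path length is Σ|Δx|.
0–3 s: |Δx| = |3 − 10| = 7 m
3–9 s: |Δx| = |4 − 3| = 1 m
9–10 s: |Δx| = |10 − 4| = 6 m
Total path = 14 m; average speed = 14/10 = 1.4 m/s.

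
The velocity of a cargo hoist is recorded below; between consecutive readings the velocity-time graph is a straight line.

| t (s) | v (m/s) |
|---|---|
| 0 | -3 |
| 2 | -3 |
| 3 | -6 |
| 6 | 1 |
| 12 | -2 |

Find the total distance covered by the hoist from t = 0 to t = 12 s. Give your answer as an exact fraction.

164/7 m

Total distance travelled is ∫|v| dt — sum the magnitudes of each area piece.
0–2 s: |-3| × 2 = 6 m
2–3 s: |½(-3 + -6)(1)| = 4.5 m
3–6 s: v = 0 at t = 39/7 s; triangle areas 54/7 + 3/14 = 111/14 m
6–12 s: v = 0 at t = 8 s; triangle areas 1 + 4 = 5 m
Total distance = 164/7 m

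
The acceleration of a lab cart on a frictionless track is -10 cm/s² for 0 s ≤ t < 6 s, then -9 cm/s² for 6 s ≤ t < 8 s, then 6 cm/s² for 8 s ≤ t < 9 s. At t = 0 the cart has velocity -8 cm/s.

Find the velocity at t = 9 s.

Δv equals the area under the a-t graph; then v = v₀ + Δv.
0–6 s: -10 × 6 = -60 cm/s
6–8 s: -9 × 2 = -18 cm/s
8–9 s: 6 × 1 = 6 cm/s
Δv = -72 cm/s, so v(9) = -8 + (-72) = -80 cm/s.

-80 cm/s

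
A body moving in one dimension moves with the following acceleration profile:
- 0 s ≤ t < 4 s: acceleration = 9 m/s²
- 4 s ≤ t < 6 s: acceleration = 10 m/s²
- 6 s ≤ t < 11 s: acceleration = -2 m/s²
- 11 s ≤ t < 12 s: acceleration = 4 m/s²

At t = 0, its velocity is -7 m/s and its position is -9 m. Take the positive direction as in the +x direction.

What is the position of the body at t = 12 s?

On each constant-a segment, Δv = aΔt and Δx = v₀Δt + ½aΔt²; chain segment to segment.
0–4 s: v starts -7 m/s; Δx = -7·4 + ½·9·4² = 44 m; v ends 29 m/s.
4–6 s: v starts 29 m/s; Δx = 29·2 + ½·10·2² = 78 m; v ends 49 m/s.
6–11 s: v starts 49 m/s; Δx = 49·5 + ½·-2·5² = 220 m; v ends 39 m/s.
11–12 s: v starts 39 m/s; Δx = 39·1 + ½·4·1² = 41 m; v ends 43 m/s.
x(12) = -9 + Σ Δx = 374 m.

374 m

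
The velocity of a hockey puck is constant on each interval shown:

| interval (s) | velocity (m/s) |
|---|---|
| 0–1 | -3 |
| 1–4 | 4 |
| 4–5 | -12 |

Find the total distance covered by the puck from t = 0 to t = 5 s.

27 m

Distance (not displacement) is the total path length: add the absolute areas under v-t.
0–1 s: |-3| × 1 = 3 m
1–4 s: |4| × 3 = 12 m
4–5 s: |-12| × 1 = 12 m
Total distance = 27 m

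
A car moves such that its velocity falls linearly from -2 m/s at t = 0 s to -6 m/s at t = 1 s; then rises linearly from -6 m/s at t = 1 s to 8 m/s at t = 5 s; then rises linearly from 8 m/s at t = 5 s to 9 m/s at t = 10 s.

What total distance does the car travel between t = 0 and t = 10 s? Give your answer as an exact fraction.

851/14 m

Distance (not displacement) is the total path length: add the absolute areas under v-t.
0–1 s: |½(-2 + -6)(1)| = 4 m
1–5 s: v = 0 at t = 19/7 s; triangle areas 36/7 + 64/7 = 100/7 m
5–10 s: |½(8 + 9)(5)| = 42.5 m
Total distance = 851/14 m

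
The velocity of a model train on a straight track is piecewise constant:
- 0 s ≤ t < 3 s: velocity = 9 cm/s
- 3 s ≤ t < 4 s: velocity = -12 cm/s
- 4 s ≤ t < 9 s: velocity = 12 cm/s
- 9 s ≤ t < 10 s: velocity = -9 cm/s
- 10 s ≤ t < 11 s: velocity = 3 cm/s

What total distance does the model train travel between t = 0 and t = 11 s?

111 cm

Total distance travelled is ∫|v| dt — sum the magnitudes of each area piece.
0–3 s: |9| × 3 = 27 cm
3–4 s: |-12| × 1 = 12 cm
4–9 s: |12| × 5 = 60 cm
9–10 s: |-9| × 1 = 9 cm
10–11 s: |3| × 1 = 3 cm
Total distance = 111 cm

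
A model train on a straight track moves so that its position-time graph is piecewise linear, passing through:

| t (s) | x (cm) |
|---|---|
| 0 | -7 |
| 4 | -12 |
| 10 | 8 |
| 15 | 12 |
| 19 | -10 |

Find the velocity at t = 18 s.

-5.5 cm/s

Velocity is the slope of the x-t graph on 15–19 s: (-10 − 12)/(19 − 15) = -5.5 cm/s.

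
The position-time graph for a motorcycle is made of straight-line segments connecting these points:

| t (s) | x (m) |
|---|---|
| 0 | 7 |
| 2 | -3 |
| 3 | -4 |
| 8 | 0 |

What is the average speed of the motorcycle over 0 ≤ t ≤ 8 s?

Average speed = (total path length)/(elapsed time); on a piecewise-linear x-t graph the path length is Σ|Δx|.
0–2 s: |Δx| = |-3 − 7| = 10 m
2–3 s: |Δx| = |-4 − -3| = 1 m
3–8 s: |Δx| = |0 − -4| = 4 m
Total path = 15 m; average speed = 15/8 = 1.875 m/s.

1.875 m/s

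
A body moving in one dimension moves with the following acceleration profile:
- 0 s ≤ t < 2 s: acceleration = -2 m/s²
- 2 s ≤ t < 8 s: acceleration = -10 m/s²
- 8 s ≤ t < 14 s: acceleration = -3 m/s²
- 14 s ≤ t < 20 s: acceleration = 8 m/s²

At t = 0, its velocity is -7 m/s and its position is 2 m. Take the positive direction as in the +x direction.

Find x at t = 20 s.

On each constant-a segment, Δv = aΔt and Δx = v₀Δt + ½aΔt²; chain segment to segment.
0–2 s: v starts -7 m/s; Δx = -7·2 + ½·-2·2² = -18 m; v ends -11 m/s.
2–8 s: v starts -11 m/s; Δx = -11·6 + ½·-10·6² = -246 m; v ends -71 m/s.
8–14 s: v starts -71 m/s; Δx = -71·6 + ½·-3·6² = -480 m; v ends -89 m/s.
14–20 s: v starts -89 m/s; Δx = -89·6 + ½·8·6² = -390 m; v ends -41 m/s.
x(20) = 2 + Σ Δx = -1132 m.

-1132 m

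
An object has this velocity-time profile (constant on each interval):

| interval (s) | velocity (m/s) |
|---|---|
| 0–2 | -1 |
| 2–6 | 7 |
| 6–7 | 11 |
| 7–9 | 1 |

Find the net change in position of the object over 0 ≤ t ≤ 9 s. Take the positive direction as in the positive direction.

39 m

Net displacement equals the area under the velocity-time graph (areas below the axis count negative).
0–2 s: -1 × 2 = -2 m
2–6 s: 7 × 4 = 28 m
6–7 s: 11 × 1 = 11 m
7–9 s: 1 × 2 = 2 m
Net displacement = 39 m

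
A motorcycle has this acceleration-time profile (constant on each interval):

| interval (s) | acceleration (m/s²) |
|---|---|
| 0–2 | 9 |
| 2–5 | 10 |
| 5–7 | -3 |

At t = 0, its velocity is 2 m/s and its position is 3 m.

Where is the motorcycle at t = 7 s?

On each constant-a segment, Δv = aΔt and Δx = v₀Δt + ½aΔt²; chain segment to segment.
0–2 s: v starts 2 m/s; Δx = 2·2 + ½·9·2² = 22 m; v ends 20 m/s.
2–5 s: v starts 20 m/s; Δx = 20·3 + ½·10·3² = 105 m; v ends 50 m/s.
5–7 s: v starts 50 m/s; Δx = 50·2 + ½·-3·2² = 94 m; v ends 44 m/s.
x(7) = 3 + Σ Δx = 224 m.

224 m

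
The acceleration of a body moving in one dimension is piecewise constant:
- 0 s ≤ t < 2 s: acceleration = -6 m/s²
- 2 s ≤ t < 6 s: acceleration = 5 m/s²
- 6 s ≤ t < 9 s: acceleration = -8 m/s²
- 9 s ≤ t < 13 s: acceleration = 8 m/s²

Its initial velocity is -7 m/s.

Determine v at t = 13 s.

9 m/s

Δv equals the area under the a-t graph; then v = v₀ + Δv.
0–2 s: -6 × 2 = -12 m/s
2–6 s: 5 × 4 = 20 m/s
6–9 s: -8 × 3 = -24 m/s
9–13 s: 8 × 4 = 32 m/s
Δv = 16 m/s, so v(13) = -7 + (16) = 9 m/s.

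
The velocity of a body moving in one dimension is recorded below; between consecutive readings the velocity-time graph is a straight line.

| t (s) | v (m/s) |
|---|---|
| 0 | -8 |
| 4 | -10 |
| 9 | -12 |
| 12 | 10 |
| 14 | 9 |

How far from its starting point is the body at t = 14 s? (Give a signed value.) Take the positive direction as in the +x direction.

-75 m

Net displacement equals the area under the velocity-time graph (areas below the axis count negative).
0–4 s: ½(-8 + -10)(4) = -36 m
4–9 s: ½(-10 + -12)(5) = -55 m
9–12 s: ½(-12 + 10)(3) = -3 m
12–14 s: ½(10 + 9)(2) = 19 m
Net displacement = -75 m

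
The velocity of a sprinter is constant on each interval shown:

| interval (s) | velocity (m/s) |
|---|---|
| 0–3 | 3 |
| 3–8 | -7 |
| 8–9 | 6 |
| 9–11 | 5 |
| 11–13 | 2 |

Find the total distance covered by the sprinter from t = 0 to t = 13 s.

Distance (not displacement) is the total path length: add the absolute areas under v-t.
0–3 s: |3| × 3 = 9 m
3–8 s: |-7| × 5 = 35 m
8–9 s: |6| × 1 = 6 m
9–11 s: |5| × 2 = 10 m
11–13 s: |2| × 2 = 4 m
Total distance = 64 m

64 m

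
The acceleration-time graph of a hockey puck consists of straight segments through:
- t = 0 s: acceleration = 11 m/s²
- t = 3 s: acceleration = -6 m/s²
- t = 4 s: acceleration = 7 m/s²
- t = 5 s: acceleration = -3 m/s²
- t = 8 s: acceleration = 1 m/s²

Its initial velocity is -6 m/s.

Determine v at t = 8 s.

1 m/s

Δv equals the area under the a-t graph; then v = v₀ + Δv.
0–3 s: ½(11 + -6)(3) = 7.5 m/s
3–4 s: ½(-6 + 7)(1) = 0.5 m/s
4–5 s: ½(7 + -3)(1) = 2 m/s
5–8 s: ½(-3 + 1)(3) = -3 m/s
Δv = 7 m/s, so v(8) = -6 + (7) = 1 m/s.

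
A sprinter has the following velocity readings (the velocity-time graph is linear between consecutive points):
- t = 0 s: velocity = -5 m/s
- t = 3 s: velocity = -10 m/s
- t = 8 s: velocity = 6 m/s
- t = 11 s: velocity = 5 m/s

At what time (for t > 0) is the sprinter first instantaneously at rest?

v changes sign on 3–8 s (from -10 to 6); the graph is linear there, so v = 0 at t = 3 + (10)·(8 − 3)/(6 − -10) = 6.125 s.

t = 6.125 s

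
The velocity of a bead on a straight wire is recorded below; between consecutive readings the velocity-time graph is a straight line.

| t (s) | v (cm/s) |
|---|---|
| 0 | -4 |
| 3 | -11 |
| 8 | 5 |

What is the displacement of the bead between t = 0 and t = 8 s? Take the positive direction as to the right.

-37.5 cm

Net displacement equals the area under the velocity-time graph (areas below the axis count negative).
0–3 s: ½(-4 + -11)(3) = -22.5 cm
3–8 s: ½(-11 + 5)(5) = -15 cm
Net displacement = -37.5 cm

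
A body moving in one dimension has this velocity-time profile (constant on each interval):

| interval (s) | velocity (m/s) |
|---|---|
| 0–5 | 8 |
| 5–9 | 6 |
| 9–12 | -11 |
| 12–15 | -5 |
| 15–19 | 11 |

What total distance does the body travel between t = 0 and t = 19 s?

156 m

Distance (not displacement) is the total path length: add the absolute areas under v-t.
0–5 s: |8| × 5 = 40 m
5–9 s: |6| × 4 = 24 m
9–12 s: |-11| × 3 = 33 m
12–15 s: |-5| × 3 = 15 m
15–19 s: |11| × 4 = 44 m
Total distance = 156 m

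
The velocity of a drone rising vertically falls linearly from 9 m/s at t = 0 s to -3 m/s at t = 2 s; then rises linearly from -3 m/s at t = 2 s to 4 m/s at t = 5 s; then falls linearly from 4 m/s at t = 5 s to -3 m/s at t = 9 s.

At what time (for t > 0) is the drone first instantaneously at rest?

t = 1.5 s

v changes sign on 0–2 s (from 9 to -3); the graph is linear there, so v = 0 at t = 0 + (-9)·(2 − 0)/(-3 − 9) = 1.5 s.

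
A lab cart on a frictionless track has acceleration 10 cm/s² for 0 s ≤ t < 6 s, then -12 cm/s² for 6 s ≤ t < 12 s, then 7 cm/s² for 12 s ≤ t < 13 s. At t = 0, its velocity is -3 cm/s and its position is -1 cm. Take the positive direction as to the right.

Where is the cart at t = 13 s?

275.5 cm

On each constant-a segment, Δv = aΔt and Δx = v₀Δt + ½aΔt²; chain segment to segment.
0–6 s: v starts -3 cm/s; Δx = -3·6 + ½·10·6² = 162 cm; v ends 57 cm/s.
6–12 s: v starts 57 cm/s; Δx = 57·6 + ½·-12·6² = 126 cm; v ends -15 cm/s.
12–13 s: v starts -15 cm/s; Δx = -15·1 + ½·7·1² = -11.5 cm; v ends -8 cm/s.
x(13) = -1 + Σ Δx = 275.5 cm.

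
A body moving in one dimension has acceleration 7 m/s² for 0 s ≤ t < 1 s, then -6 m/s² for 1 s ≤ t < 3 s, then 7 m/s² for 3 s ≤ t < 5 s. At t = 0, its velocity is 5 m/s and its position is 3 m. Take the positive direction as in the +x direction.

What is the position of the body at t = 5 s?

37.5 m

On each constant-a segment, Δv = aΔt and Δx = v₀Δt + ½aΔt²; chain segment to segment.
0–1 s: v starts 5 m/s; Δx = 5·1 + ½·7·1² = 8.5 m; v ends 12 m/s.
1–3 s: v starts 12 m/s; Δx = 12·2 + ½·-6·2² = 12 m; v ends 0 m/s.
3–5 s: v starts 0 m/s; Δx = 0·2 + ½·7·2² = 14 m; v ends 14 m/s.
x(5) = 3 + Σ Δx = 37.5 m.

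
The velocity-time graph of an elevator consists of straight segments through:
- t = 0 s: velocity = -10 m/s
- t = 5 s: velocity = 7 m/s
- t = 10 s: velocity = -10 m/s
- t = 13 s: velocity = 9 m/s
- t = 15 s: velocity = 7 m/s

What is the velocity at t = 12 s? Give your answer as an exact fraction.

On 10–13 s the graph is linear from -10 to 9 m/s: v(12) = -10 + (9 − -10)·(12 − 10)/(13 − 10) = 8/3 m/s.

8/3 m/s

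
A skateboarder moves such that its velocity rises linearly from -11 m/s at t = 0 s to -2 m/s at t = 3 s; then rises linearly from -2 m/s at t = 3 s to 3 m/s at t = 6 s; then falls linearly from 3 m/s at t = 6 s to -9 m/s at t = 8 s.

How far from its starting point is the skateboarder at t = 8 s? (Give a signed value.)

Net displacement equals the area under the velocity-time graph (areas below the axis count negative).
0–3 s: ½(-11 + -2)(3) = -19.5 m
3–6 s: ½(-2 + 3)(3) = 1.5 m
6–8 s: ½(3 + -9)(2) = -6 m
Net displacement = -24 m

-24 m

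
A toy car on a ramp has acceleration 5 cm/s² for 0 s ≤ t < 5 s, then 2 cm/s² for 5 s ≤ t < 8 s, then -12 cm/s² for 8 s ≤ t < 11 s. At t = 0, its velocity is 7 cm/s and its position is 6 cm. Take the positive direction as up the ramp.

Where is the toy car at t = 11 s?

268.5 cm

On each constant-a segment, Δv = aΔt and Δx = v₀Δt + ½aΔt²; chain segment to segment.
0–5 s: v starts 7 cm/s; Δx = 7·5 + ½·5·5² = 97.5 cm; v ends 32 cm/s.
5–8 s: v starts 32 cm/s; Δx = 32·3 + ½·2·3² = 105 cm; v ends 38 cm/s.
8–11 s: v starts 38 cm/s; Δx = 38·3 + ½·-12·3² = 60 cm; v ends 2 cm/s.
x(11) = 6 + Σ Δx = 268.5 cm.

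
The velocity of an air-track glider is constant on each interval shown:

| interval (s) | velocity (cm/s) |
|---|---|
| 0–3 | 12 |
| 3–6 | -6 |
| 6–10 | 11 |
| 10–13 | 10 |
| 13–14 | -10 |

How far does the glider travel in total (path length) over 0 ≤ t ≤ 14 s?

138 cm

Distance (not displacement) is the total path length: add the absolute areas under v-t.
0–3 s: |12| × 3 = 36 cm
3–6 s: |-6| × 3 = 18 cm
6–10 s: |11| × 4 = 44 cm
10–13 s: |10| × 3 = 30 cm
13–14 s: |-10| × 1 = 10 cm
Total distance = 138 cm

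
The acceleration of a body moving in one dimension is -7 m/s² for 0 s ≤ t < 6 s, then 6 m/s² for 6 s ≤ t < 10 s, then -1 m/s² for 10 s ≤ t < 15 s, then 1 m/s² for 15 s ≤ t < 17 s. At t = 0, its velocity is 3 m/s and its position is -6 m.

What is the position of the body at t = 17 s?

-347.5 m

On each constant-a segment, Δv = aΔt and Δx = v₀Δt + ½aΔt²; chain segment to segment.
0–6 s: v starts 3 m/s; Δx = 3·6 + ½·-7·6² = -108 m; v ends -39 m/s.
6–10 s: v starts -39 m/s; Δx = -39·4 + ½·6·4² = -108 m; v ends -15 m/s.
10–15 s: v starts -15 m/s; Δx = -15·5 + ½·-1·5² = -87.5 m; v ends -20 m/s.
15–17 s: v starts -20 m/s; Δx = -20·2 + ½·1·2² = -38 m; v ends -18 m/s.
x(17) = -6 + Σ Δx = -347.5 m.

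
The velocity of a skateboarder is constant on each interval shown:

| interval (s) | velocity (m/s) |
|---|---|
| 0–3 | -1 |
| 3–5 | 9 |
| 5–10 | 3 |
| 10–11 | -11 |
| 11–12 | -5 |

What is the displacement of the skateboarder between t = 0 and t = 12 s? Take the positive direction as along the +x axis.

Displacement is the signed area under the v-t curve.
0–3 s: -1 × 3 = -3 m
3–5 s: 9 × 2 = 18 m
5–10 s: 3 × 5 = 15 m
10–11 s: -11 × 1 = -11 m
11–12 s: -5 × 1 = -5 m
Net displacement = 14 m

14 m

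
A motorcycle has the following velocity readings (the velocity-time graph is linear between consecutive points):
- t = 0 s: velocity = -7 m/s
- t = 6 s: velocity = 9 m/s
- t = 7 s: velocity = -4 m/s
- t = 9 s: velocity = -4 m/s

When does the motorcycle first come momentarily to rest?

v changes sign on 0–6 s (from -7 to 9); the graph is linear there, so v = 0 at t = 0 + (7)·(6 − 0)/(9 − -7) = 2.625 s.

t = 2.625 s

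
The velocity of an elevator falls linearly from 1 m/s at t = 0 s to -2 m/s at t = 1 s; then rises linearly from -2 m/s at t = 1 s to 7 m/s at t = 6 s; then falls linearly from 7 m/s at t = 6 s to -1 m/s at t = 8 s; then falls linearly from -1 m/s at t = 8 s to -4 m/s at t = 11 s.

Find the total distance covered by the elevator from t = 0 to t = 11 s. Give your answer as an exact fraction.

1055/36 m

Distance (not displacement) is the total path length: add the absolute areas under v-t.
0–1 s: v = 0 at t = 1/3 s; triangle areas 1/6 + 2/3 = 5/6 m
1–6 s: v = 0 at t = 19/9 s; triangle areas 10/9 + 245/18 = 265/18 m
6–8 s: v = 0 at t = 7.75 s; triangle areas 6.125 + 0.125 = 6.25 m
8–11 s: |½(-1 + -4)(3)| = 7.5 m
Total distance = 1055/36 m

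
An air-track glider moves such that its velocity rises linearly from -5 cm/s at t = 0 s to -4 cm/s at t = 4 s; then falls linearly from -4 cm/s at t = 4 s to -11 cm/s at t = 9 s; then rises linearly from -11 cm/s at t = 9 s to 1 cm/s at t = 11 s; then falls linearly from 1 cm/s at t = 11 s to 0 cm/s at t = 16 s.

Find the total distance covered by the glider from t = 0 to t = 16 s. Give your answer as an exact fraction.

409/6 cm

Distance (not displacement) is the total path length: add the absolute areas under v-t.
0–4 s: |½(-5 + -4)(4)| = 18 cm
4–9 s: |½(-4 + -11)(5)| = 37.5 cm
9–11 s: v = 0 at t = 65/6 s; triangle areas 121/12 + 1/12 = 61/6 cm
11–16 s: |½(1 + 0)(5)| = 2.5 cm
Total distance = 409/6 cm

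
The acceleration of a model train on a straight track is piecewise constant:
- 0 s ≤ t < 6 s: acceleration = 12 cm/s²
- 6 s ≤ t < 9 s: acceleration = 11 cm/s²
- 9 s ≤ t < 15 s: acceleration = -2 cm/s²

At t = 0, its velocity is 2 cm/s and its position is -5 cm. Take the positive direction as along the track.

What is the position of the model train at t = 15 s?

1100.5 cm

On each constant-a segment, Δv = aΔt and Δx = v₀Δt + ½aΔt²; chain segment to segment.
0–6 s: v starts 2 cm/s; Δx = 2·6 + ½·12·6² = 228 cm; v ends 74 cm/s.
6–9 s: v starts 74 cm/s; Δx = 74·3 + ½·11·3² = 271.5 cm; v ends 107 cm/s.
9–15 s: v starts 107 cm/s; Δx = 107·6 + ½·-2·6² = 606 cm; v ends 95 cm/s.
x(15) = -5 + Σ Δx = 1100.5 cm.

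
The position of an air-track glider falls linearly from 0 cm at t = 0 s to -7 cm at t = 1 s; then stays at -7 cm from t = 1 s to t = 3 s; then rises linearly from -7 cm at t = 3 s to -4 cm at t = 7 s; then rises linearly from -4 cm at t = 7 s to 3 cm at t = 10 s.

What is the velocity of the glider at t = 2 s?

Velocity is the slope of the x-t graph on 1–3 s: (-7 − -7)/(3 − 1) = 0 cm/s.

0 cm/s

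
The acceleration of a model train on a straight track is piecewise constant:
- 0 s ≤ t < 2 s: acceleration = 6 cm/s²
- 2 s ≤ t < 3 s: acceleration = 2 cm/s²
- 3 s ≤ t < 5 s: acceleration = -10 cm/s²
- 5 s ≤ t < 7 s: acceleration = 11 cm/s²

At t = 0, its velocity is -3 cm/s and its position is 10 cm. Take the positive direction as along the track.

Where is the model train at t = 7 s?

On each constant-a segment, Δv = aΔt and Δx = v₀Δt + ½aΔt²; chain segment to segment.
0–2 s: v starts -3 cm/s; Δx = -3·2 + ½·6·2² = 6 cm; v ends 9 cm/s.
2–3 s: v starts 9 cm/s; Δx = 9·1 + ½·2·1² = 10 cm; v ends 11 cm/s.
3–5 s: v starts 11 cm/s; Δx = 11·2 + ½·-10·2² = 2 cm; v ends -9 cm/s.
5–7 s: v starts -9 cm/s; Δx = -9·2 + ½·11·2² = 4 cm; v ends 13 cm/s.
x(7) = 10 + Σ Δx = 32 cm.

32 cm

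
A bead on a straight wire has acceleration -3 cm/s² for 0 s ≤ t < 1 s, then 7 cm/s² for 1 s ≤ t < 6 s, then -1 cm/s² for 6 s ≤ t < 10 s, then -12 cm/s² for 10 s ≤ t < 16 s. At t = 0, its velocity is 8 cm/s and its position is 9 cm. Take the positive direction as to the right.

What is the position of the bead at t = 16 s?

On each constant-a segment, Δv = aΔt and Δx = v₀Δt + ½aΔt²; chain segment to segment.
0–1 s: v starts 8 cm/s; Δx = 8·1 + ½·-3·1² = 6.5 cm; v ends 5 cm/s.
1–6 s: v starts 5 cm/s; Δx = 5·5 + ½·7·5² = 112.5 cm; v ends 40 cm/s.
6–10 s: v starts 40 cm/s; Δx = 40·4 + ½·-1·4² = 152 cm; v ends 36 cm/s.
10–16 s: v starts 36 cm/s; Δx = 36·6 + ½·-12·6² = 0 cm; v ends -36 cm/s.
x(16) = 9 + Σ Δx = 280 cm.

280 cm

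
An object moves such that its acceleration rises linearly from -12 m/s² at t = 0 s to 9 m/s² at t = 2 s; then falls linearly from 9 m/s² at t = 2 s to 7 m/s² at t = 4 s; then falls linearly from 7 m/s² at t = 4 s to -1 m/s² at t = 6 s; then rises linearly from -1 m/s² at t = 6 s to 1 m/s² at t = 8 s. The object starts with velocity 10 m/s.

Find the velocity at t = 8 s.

Δv equals the area under the a-t graph; then v = v₀ + Δv.
0–2 s: ½(-12 + 9)(2) = -3 m/s
2–4 s: ½(9 + 7)(2) = 16 m/s
4–6 s: ½(7 + -1)(2) = 6 m/s
6–8 s: ½(-1 + 1)(2) = 0 m/s
Δv = 19 m/s, so v(8) = 10 + (19) = 29 m/s.

29 m/s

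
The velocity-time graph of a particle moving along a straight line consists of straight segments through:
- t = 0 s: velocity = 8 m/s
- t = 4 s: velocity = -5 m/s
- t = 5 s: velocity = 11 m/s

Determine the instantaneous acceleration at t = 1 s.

-3.25 m/s²

Acceleration is the slope of the v-t graph on 0–4 s: (-5 − 8)/(4 − 0) = -3.25 m/s².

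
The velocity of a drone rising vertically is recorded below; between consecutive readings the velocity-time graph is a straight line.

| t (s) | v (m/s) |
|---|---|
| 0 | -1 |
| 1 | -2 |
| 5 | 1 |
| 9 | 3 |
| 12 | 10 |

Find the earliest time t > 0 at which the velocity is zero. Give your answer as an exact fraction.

t = 11/3 s

v changes sign on 1–5 s (from -2 to 1); the graph is linear there, so v = 0 at t = 1 + (2)·(5 − 1)/(1 − -2) = 11/3 s.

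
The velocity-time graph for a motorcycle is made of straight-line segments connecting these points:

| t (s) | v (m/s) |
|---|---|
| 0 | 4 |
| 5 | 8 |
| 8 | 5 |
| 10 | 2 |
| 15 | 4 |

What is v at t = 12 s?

On 10–15 s the graph is linear from 2 to 4 m/s: v(12) = 2 + (4 − 2)·(12 − 10)/(15 − 10) = 2.8 m/s.

2.8 m/s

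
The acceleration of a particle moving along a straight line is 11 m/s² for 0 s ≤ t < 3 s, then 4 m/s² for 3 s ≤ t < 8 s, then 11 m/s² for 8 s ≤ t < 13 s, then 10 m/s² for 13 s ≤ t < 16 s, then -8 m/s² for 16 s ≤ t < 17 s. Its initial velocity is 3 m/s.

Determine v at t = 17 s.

Δv equals the area under the a-t graph; then v = v₀ + Δv.
0–3 s: 11 × 3 = 33 m/s
3–8 s: 4 × 5 = 20 m/s
8–13 s: 11 × 5 = 55 m/s
13–16 s: 10 × 3 = 30 m/s
16–17 s: -8 × 1 = -8 m/s
Δv = 130 m/s, so v(17) = 3 + (130) = 133 m/s.

133 m/s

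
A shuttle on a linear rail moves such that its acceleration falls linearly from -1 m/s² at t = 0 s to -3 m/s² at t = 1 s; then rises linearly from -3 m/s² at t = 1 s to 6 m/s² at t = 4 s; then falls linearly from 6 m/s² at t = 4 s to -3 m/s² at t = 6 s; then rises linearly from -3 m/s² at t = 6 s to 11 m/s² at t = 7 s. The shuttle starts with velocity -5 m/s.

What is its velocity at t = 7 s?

4.5 m/s

Δv equals the area under the a-t graph; then v = v₀ + Δv.
0–1 s: ½(-1 + -3)(1) = -2 m/s
1–4 s: ½(-3 + 6)(3) = 4.5 m/s
4–6 s: ½(6 + -3)(2) = 3 m/s
6–7 s: ½(-3 + 11)(1) = 4 m/s
Δv = 9.5 m/s, so v(7) = -5 + (9.5) = 4.5 m/s.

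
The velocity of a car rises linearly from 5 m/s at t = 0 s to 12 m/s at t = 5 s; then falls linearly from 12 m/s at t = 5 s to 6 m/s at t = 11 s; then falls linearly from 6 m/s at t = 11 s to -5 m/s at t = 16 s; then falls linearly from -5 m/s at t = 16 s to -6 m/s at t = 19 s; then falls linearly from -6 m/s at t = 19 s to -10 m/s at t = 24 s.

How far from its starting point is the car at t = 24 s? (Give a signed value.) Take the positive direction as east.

42.5 m

Net displacement equals the area under the velocity-time graph (areas below the axis count negative).
0–5 s: ½(5 + 12)(5) = 42.5 m
5–11 s: ½(12 + 6)(6) = 54 m
11–16 s: ½(6 + -5)(5) = 2.5 m
16–19 s: ½(-5 + -6)(3) = -16.5 m
19–24 s: ½(-6 + -10)(5) = -40 m
Net displacement = 42.5 m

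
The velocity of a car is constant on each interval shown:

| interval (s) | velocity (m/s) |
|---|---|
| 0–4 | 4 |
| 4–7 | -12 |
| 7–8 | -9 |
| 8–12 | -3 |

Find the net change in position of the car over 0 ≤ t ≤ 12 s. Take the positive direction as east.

-41 m

Net displacement equals the area under the velocity-time graph (areas below the axis count negative).
0–4 s: 4 × 4 = 16 m
4–7 s: -12 × 3 = -36 m
7–8 s: -9 × 1 = -9 m
8–12 s: -3 × 4 = -12 m
Net displacement = -41 m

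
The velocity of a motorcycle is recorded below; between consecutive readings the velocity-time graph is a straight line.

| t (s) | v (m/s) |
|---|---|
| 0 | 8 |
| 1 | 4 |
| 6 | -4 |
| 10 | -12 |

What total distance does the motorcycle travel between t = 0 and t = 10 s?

48 m

Total distance travelled is ∫|v| dt — sum the magnitudes of each area piece.
0–1 s: |½(8 + 4)(1)| = 6 m
1–6 s: v = 0 at t = 3.5 s; triangle areas 5 + 5 = 10 m
6–10 s: |½(-4 + -12)(4)| = 32 m
Total distance = 48 m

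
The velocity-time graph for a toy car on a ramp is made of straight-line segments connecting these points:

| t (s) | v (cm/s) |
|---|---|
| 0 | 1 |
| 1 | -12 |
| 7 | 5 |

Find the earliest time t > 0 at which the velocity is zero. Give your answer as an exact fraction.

v changes sign on 0–1 s (from 1 to -12); the graph is linear there, so v = 0 at t = 0 + (-1)·(1 − 0)/(-12 − 1) = 1/13 s.

t = 1/13 s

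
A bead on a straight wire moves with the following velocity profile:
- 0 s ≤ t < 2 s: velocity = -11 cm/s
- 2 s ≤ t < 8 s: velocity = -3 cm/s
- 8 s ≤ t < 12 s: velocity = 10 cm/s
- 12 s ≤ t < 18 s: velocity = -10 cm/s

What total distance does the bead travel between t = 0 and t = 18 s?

140 cm

Total distance travelled is ∫|v| dt — sum the magnitudes of each area piece.
0–2 s: |-11| × 2 = 22 cm
2–8 s: |-3| × 6 = 18 cm
8–12 s: |10| × 4 = 40 cm
12–18 s: |-10| × 6 = 60 cm
Total distance = 140 cm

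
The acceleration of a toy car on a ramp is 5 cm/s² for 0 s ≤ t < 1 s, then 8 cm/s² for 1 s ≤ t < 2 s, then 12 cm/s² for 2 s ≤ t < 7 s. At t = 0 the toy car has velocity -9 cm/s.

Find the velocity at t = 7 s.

64 cm/s

Δv equals the area under the a-t graph; then v = v₀ + Δv.
0–1 s: 5 × 1 = 5 cm/s
1–2 s: 8 × 1 = 8 cm/s
2–7 s: 12 × 5 = 60 cm/s
Δv = 73 cm/s, so v(7) = -9 + (73) = 64 cm/s.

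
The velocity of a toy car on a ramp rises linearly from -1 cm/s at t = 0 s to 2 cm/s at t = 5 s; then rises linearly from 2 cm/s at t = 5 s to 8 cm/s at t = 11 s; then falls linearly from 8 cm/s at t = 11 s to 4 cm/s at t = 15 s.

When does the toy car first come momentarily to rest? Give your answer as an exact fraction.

v changes sign on 0–5 s (from -1 to 2); the graph is linear there, so v = 0 at t = 0 + (1)·(5 − 0)/(2 − -1) = 5/3 s.

t = 5/3 s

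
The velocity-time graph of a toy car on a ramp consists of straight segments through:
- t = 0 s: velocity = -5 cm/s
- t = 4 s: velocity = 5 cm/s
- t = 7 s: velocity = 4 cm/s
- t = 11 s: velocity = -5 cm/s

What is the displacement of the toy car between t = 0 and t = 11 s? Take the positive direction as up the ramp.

11.5 cm

Net displacement equals the area under the velocity-time graph (areas below the axis count negative).
0–4 s: ½(-5 + 5)(4) = 0 cm
4–7 s: ½(5 + 4)(3) = 13.5 cm
7–11 s: ½(4 + -5)(4) = -2 cm
Net displacement = 11.5 cm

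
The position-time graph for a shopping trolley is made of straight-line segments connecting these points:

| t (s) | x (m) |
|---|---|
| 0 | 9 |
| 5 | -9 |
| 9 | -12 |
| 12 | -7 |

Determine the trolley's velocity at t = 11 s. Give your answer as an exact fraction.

Velocity is the slope of the x-t graph on 9–12 s: (-7 − -12)/(12 − 9) = 5/3 m/s.

5/3 m/s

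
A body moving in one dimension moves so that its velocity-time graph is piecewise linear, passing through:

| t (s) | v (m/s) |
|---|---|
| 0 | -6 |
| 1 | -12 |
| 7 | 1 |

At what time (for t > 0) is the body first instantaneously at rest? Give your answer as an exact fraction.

t = 85/13 s

v changes sign on 1–7 s (from -12 to 1); the graph is linear there, so v = 0 at t = 1 + (12)·(7 − 1)/(1 − -12) = 85/13 s.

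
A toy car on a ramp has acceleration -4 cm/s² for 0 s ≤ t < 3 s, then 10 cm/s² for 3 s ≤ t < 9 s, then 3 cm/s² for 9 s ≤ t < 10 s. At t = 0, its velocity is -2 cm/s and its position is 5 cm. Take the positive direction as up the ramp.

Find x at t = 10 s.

124.5 cm

On each constant-a segment, Δv = aΔt and Δx = v₀Δt + ½aΔt²; chain segment to segment.
0–3 s: v starts -2 cm/s; Δx = -2·3 + ½·-4·3² = -24 cm; v ends -14 cm/s.
3–9 s: v starts -14 cm/s; Δx = -14·6 + ½·10·6² = 96 cm; v ends 46 cm/s.
9–10 s: v starts 46 cm/s; Δx = 46·1 + ½·3·1² = 47.5 cm; v ends 49 cm/s.
x(10) = 5 + Σ Δx = 124.5 cm.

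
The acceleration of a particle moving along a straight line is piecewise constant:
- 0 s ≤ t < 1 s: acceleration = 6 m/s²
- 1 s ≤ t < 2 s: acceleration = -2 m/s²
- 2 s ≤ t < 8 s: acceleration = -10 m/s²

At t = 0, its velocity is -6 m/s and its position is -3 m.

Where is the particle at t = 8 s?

-199 m

On each constant-a segment, Δv = aΔt and Δx = v₀Δt + ½aΔt²; chain segment to segment.
0–1 s: v starts -6 m/s; Δx = -6·1 + ½·6·1² = -3 m; v ends 0 m/s.
1–2 s: v starts 0 m/s; Δx = 0·1 + ½·-2·1² = -1 m; v ends -2 m/s.
2–8 s: v starts -2 m/s; Δx = -2·6 + ½·-10·6² = -192 m; v ends -62 m/s.
x(8) = -3 + Σ Δx = -199 m.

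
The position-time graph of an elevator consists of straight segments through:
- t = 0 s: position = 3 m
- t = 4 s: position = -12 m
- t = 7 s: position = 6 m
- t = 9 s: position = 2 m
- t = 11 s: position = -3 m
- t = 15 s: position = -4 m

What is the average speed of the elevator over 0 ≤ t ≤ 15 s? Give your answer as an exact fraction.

Average speed = (total path length)/(elapsed time); on a piecewise-linear x-t graph the path length is Σ|Δx|.
0–4 s: |Δx| = |-12 − 3| = 15 m
4–7 s: |Δx| = |6 − -12| = 18 m
7–9 s: |Δx| = |2 − 6| = 4 m
9–11 s: |Δx| = |-3 − 2| = 5 m
11–15 s: |Δx| = |-4 − -3| = 1 m
Total path = 43 m; average speed = 43/15 = 43/15 m/s.

43/15 m/s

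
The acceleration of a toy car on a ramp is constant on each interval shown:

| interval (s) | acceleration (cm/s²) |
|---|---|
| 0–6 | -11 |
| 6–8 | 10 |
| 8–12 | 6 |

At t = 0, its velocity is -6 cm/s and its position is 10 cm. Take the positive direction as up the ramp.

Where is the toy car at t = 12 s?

-508 cm

On each constant-a segment, Δv = aΔt and Δx = v₀Δt + ½aΔt²; chain segment to segment.
0–6 s: v starts -6 cm/s; Δx = -6·6 + ½·-11·6² = -234 cm; v ends -72 cm/s.
6–8 s: v starts -72 cm/s; Δx = -72·2 + ½·10·2² = -124 cm; v ends -52 cm/s.
8–12 s: v starts -52 cm/s; Δx = -52·4 + ½·6·4² = -160 cm; v ends -28 cm/s.
x(12) = 10 + Σ Δx = -508 cm.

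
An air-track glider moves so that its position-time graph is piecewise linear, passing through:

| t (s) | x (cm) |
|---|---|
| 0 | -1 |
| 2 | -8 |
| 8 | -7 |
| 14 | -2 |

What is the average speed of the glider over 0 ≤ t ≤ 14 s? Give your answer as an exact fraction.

Average speed = (total path length)/(elapsed time); on a piecewise-linear x-t graph the path length is Σ|Δx|.
0–2 s: |Δx| = |-8 − -1| = 7 cm
2–8 s: |Δx| = |-7 − -8| = 1 cm
8–14 s: |Δx| = |-2 − -7| = 5 cm
Total path = 13 cm; average speed = 13/14 = 13/14 cm/s.

13/14 cm/s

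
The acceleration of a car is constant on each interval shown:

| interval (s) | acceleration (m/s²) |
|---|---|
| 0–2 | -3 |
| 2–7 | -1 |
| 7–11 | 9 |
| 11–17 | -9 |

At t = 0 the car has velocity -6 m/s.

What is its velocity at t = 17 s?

-35 m/s

Δv equals the area under the a-t graph; then v = v₀ + Δv.
0–2 s: -3 × 2 = -6 m/s
2–7 s: -1 × 5 = -5 m/s
7–11 s: 9 × 4 = 36 m/s
11–17 s: -9 × 6 = -54 m/s
Δv = -29 m/s, so v(17) = -6 + (-29) = -35 m/s.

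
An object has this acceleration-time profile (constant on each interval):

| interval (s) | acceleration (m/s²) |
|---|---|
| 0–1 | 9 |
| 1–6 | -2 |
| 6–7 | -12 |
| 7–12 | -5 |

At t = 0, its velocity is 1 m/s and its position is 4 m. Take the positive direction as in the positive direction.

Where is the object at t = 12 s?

-94 m

On each constant-a segment, Δv = aΔt and Δx = v₀Δt + ½aΔt²; chain segment to segment.
0–1 s: v starts 1 m/s; Δx = 1·1 + ½·9·1² = 5.5 m; v ends 10 m/s.
1–6 s: v starts 10 m/s; Δx = 10·5 + ½·-2·5² = 25 m; v ends 0 m/s.
6–7 s: v starts 0 m/s; Δx = 0·1 + ½·-12·1² = -6 m; v ends -12 m/s.
7–12 s: v starts -12 m/s; Δx = -12·5 + ½·-5·5² = -122.5 m; v ends -37 m/s.
x(12) = 4 + Σ Δx = -94 m.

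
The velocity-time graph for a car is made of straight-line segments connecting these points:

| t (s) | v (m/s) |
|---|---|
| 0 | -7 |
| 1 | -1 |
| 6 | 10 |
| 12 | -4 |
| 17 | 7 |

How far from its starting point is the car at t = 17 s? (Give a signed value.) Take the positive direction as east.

44 m

Net displacement equals the area under the velocity-time graph (areas below the axis count negative).
0–1 s: ½(-7 + -1)(1) = -4 m
1–6 s: ½(-1 + 10)(5) = 22.5 m
6–12 s: ½(10 + -4)(6) = 18 m
12–17 s: ½(-4 + 7)(5) = 7.5 m
Net displacement = 44 m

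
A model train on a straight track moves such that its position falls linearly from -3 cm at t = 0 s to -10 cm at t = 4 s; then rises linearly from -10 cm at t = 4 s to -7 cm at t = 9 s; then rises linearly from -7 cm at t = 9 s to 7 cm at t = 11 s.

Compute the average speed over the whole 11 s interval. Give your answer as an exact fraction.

24/11 cm/s

Average speed = (total path length)/(elapsed time); on a piecewise-linear x-t graph the path length is Σ|Δx|.
0–4 s: |Δx| = |-10 − -3| = 7 cm
4–9 s: |Δx| = |-7 − -10| = 3 cm
9–11 s: |Δx| = |7 − -7| = 14 cm
Total path = 24 cm; average speed = 24/11 = 24/11 cm/s.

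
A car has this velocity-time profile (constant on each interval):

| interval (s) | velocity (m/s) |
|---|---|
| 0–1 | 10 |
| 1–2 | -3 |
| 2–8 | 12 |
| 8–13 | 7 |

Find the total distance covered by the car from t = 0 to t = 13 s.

Total distance travelled is ∫|v| dt — sum the magnitudes of each area piece.
0–1 s: |10| × 1 = 10 m
1–2 s: |-3| × 1 = 3 m
2–8 s: |12| × 6 = 72 m
8–13 s: |7| × 5 = 35 m
Total distance = 120 m

120 m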